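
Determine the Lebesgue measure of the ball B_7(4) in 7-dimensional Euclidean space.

V_7(4) = π^(7/2) · (4)^7 / Γ(7/2 + 1) = 262144·π^3/105 ≈ 77410.6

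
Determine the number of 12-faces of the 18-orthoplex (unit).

Number of 12-faces = 2^(12+1) · C(18,12+1) = 8192 · 8568 = 70189056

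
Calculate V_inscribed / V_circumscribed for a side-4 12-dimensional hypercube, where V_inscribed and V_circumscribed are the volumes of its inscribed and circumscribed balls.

V_in / V_out = (r_in/r_out)^12 = (1/√12)^12 = 12^(-12/2) ≈ 3.34898e-07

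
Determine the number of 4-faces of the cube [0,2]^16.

An n-cube has C(n,k)·2^(n-k) k-faces. Here C(16,4)·2^12 = 1820·4096 = 7454720.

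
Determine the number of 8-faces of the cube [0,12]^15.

Number of 8-faces = C(15,8) · 2^(15-8) = 6435 · 128 = 823680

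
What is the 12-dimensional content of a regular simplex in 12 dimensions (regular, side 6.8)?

Volume = 6.8^12 · √(13/2^12) / 12! ≈ 1.14964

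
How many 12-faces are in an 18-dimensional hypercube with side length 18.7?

Choose 12 of 18 axes to span the face (C(18,12) = 18564 ways), then fix each of the remaining 6 coordinates at one of its two extreme values (2^6 = 64 ways): 18564·64 = 1188096.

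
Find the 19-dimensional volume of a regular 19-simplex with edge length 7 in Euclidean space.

For a regular n-simplex with edge a, V = (a^n / n!)·√((n+1)/2^n). With a=7, n=19: V ≈ 0.00057876.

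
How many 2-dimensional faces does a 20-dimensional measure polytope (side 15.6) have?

Choose 2 of 20 axes to span the face (C(20,2) = 190 ways), then fix each of the remaining 18 coordinates at one of its two extreme values (2^18 = 262144 ways): 190·262144 = 49807360.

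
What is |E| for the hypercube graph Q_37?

The 37-cube has n·2^(n-1) = 37·2^36 = 37·68719476736 = 2542620639232 edges.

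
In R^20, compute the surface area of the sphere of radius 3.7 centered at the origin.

The surface area of an n-ball is 2π^(n/2) r^(n-1) / Γ(n/2). For n=20, r=3.7: 3.22551e+10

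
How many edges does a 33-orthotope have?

An n-cube has n·2^(n-1) edges. With n = 33: 33·4294967296 = 141733920768.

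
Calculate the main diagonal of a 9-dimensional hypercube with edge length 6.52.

||(6.52,6.52,...,6.52)|| = √(9)·6.52 = 19.56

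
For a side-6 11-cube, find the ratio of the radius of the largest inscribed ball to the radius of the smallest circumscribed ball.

r_in = 6/2 (half the side); r_out = 6√11/2 (half the diagonal). Ratio = 1/√11 ≈ 0.301511.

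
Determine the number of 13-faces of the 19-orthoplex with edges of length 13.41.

f_13(19-orthoplex) = 2^14 · (19 choose 14) = 190513152.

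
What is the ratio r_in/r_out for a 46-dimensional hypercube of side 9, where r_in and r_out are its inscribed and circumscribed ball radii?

r_in / r_out = (9/2) / (9√46/2) = 1/√46 ≈ 0.147442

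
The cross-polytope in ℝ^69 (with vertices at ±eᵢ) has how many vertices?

The 69-dimensional cross-polytope has 2n = 2·69 = 138 vertices.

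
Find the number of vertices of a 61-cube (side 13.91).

Each vertex is a binary string of length 61, so there are 2^61 = 2305843009213693952.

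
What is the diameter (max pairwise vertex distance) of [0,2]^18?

Diagonal = √18 · 2 ≈ 8.48528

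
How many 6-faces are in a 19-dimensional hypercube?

f_6(19-cube) = (19 choose 6) · 2^13 = 222265344.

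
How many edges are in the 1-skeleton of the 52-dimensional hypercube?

The 52-cube has n·2^(n-1) = 52·2^51 = 52·2251799813685248 = 117093590311632896 edges.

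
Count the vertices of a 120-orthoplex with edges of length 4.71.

The vertices are ±e_1, ..., ±e_120, so there are 2·120 = 240.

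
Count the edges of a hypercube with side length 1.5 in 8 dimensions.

An n-cube has n·2^(n-1) edges. With n = 8: 8·128 = 1024.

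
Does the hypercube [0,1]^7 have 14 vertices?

False. The 7-cube has 2^7 = 128 vertices.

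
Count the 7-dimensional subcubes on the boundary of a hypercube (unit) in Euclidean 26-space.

f_7(26-cube) = (26 choose 7) · 2^19 = 344876646400.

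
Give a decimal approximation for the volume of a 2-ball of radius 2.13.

Volume = π^{2/2}·(2.13)^2/Γ(2) ≈ 14.2531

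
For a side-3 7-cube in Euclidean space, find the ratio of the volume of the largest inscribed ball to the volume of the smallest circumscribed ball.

V_in/V_out = n^(-n/2) = 7^(-7/2) ≈ 0.00110194.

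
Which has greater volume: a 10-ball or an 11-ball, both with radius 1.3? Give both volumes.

V_10(1.3) ≈ 35.1562. V_11(1.3) ≈ 33.7662. The 10-ball is larger.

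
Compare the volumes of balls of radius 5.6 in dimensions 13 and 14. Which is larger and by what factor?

V_13(5.6) ≈ 4.85049e+09, V_14(5.6) ≈ 1.78752e+10. The 14-ball is larger by a factor of 3.685.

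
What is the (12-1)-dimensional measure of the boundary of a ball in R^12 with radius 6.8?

S = n·V_n(r)/r = 12·V_12(6.8)/6.8 (volume-to-surface relation), giving 2.30328e+10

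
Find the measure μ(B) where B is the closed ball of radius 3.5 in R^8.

V = 5764801·π^4/6144 ≈ 91397.1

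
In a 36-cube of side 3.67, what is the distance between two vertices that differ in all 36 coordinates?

The space diagonal of an n-cube of side s is s√n. Here 3.67·√36 = 22.02.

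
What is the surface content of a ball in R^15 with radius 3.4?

S = n·V_n(r)/r = 15·V_15(3.4)/3.4 (volume-to-surface relation), giving 1.57843e+08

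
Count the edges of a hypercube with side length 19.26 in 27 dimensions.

An n-cube has n·2^(n-1) edges. With n = 27: 27·67108864 = 1811939328.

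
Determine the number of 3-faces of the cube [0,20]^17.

An n-cube has C(n,k)·2^(n-k) k-faces. Here C(17,3)·2^14 = 680·16384 = 11141120.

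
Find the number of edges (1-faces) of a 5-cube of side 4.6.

Choose 1 of 5 axes to span the face (C(5,1) = 5 ways), then fix each of the remaining 4 coordinates at one of its two extreme values (2^4 = 16 ways): 5·16 = 80.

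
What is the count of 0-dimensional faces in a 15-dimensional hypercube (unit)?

An n-cube has C(n,k)·2^(n-k) k-faces. Here C(15,0)·2^15 = 1·32768 = 32768.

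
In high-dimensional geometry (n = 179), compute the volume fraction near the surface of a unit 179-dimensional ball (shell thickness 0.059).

1 - (1-0.059)^179 ≈ 0.999981 ≈ 99.998127%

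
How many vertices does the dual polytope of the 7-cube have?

An n-cross-polytope has 2n vertices; here n = 7, giving 14.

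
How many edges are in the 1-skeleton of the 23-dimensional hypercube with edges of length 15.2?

An n-cube has n·2^(n-1) edges. With n = 23: 23·4194304 = 96468992.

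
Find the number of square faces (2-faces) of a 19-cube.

Choose 2 of 19 axes to span the face (C(19,2) = 171 ways), then fix each of the remaining 17 coordinates at one of its two extreme values (2^17 = 131072 ways): 171·131072 = 22413312.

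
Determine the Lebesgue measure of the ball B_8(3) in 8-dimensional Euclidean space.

V = 2187·π^4/8 ≈ 26629.2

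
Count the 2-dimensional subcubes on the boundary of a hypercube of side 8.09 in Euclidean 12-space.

f_2(12-cube) = (12 choose 2) · 2^10 = 67584.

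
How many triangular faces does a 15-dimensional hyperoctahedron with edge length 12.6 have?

f_2(15-orthoplex) = 2^3 · (15 choose 3) = 3640.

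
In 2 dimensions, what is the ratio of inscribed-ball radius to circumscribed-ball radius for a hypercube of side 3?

r_in / r_out = (3/2) / (3√2/2) = 1/√2 ≈ 0.707107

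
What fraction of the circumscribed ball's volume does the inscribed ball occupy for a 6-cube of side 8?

Volume scales as r^n, and r_in/r_out = 1/√6, giving (1/√6)^6 ≈ 0.00462963.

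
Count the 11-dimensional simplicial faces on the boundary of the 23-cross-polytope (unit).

Each 11-face is the convex hull of 12 vertices, one chosen as ±e_i from each of 12 distinct axes: 2^12·C(23,12) = 5538111488.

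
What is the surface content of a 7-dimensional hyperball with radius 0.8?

S = n·V_n(r)/r = 7·V_7(0.8)/0.8 (volume-to-surface relation), giving 8.66998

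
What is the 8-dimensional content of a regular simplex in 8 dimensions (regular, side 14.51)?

Volume = 14.51^8 · √(9/2^8) / 8! ≈ 9137.35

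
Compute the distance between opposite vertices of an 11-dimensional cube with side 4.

Diagonal = √11 · 4 ≈ 13.2665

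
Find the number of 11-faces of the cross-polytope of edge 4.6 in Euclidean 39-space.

An n-cross-polytope has 2^(k+1)·C(n,k+1) k-faces. Here 2^12·C(39,12) = 4096·3910797436 = 16018626297856.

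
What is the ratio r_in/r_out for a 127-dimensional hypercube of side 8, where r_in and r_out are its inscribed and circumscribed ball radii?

r_in / r_out = (8/2) / (8√127/2) = 1/√127 ≈ 0.0887357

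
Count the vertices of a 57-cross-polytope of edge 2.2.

The 57-dimensional cross-polytope has 2n = 2·57 = 114 vertices.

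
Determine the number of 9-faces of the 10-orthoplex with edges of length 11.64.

An n-cross-polytope has 2^(k+1)·C(n,k+1) k-faces. Here 2^10·C(10,10) = 1024·1 = 1024.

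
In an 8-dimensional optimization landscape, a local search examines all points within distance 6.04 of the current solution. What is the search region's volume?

V_8(6.04) = π^(8/2) · (6.04)^8 / Γ(8/2 + 1) ≈ 7.18925e+06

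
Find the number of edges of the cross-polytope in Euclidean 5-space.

f_1(5-orthoplex) = 2^2 · (5 choose 2) = 40.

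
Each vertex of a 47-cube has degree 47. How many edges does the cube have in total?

Each of the 2^47 = 140737488355328 vertices has degree 47; total edges = 47·2^47/2 = 3307330976350208.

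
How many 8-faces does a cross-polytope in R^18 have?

Number of 8-faces = 2^(8+1) · C(18,8+1) = 512 · 48620 = 24893440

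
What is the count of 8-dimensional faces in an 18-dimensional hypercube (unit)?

Number of 8-faces = C(18,8) · 2^(18-8) = 43758 · 1024 = 44808192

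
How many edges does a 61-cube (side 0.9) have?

An n-cube has n·2^(n-1) edges. With n = 61: 61·1152921504606846976 = 70328211781017665536.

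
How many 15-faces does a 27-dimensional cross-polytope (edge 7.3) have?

Number of 15-faces = 2^(15+1) · C(27,15+1) = 65536 · 13037895 = 854451486720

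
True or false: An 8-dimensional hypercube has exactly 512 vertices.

False. The 8-cube has 2^8 = 256 vertices.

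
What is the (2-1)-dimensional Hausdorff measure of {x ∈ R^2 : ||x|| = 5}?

The surface area of an n-ball is 2π^(n/2) r^(n-1) / Γ(n/2). For n=2, r=5: 2πr = 2π·5 ≈ 31.4159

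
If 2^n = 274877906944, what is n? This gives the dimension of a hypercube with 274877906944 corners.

n = log_2(274877906944) = 38.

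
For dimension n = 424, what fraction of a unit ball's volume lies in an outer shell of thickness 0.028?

1 - (1-0.028)^424 ≈ 0.999994 ≈ 99.999410%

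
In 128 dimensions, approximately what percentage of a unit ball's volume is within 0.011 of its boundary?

1 - (1-0.011)^128 ≈ 0.757269 ≈ 75.73%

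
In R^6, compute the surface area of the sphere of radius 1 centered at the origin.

|∂B_6(1)| = π^3 ≈ 31.0063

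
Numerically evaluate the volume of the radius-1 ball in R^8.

The n-ball volume is π^(n/2)·r^n/Γ(n/2+1). With n=8, r=1: V = π^4/24 ≈ 4.05871.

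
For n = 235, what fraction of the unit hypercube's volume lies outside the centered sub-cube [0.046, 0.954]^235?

1 - (1 - 2·0.046)^235 = 1 - 0.908^235 ≈ 1 - 1.413e-10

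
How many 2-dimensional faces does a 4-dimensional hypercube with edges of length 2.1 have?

f_2(4-cube) = (4 choose 2) · 2^2 = 24.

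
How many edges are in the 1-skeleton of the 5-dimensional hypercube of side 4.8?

Each of the 2^5 = 32 vertices has degree 5; total edges = 5·2^5/2 = 80.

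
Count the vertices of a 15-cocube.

An n-cross-polytope has 2n vertices; here n = 15, giving 30.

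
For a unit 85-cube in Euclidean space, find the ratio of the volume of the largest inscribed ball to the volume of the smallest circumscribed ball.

Volume scales as r^n, and r_in/r_out = 1/√85, giving (1/√85)^85 ≈ 9.99299e-83.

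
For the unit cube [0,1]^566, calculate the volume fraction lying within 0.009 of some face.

The inner cube has side 1-2·0.009 = 0.982 and volume (0.982)^566 ≈ 3.428e-05, so the shell holds 0.999966 of the volume.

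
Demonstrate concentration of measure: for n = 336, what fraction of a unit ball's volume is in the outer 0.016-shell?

1 - (1-0.016)^336 ≈ 0.995571 ≈ 99.56%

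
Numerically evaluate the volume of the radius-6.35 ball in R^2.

Volume = π^{2/2}·(6.35)^2/Γ(2) ≈ 126.677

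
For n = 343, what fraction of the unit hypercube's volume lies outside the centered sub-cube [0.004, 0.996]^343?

The inner cube has side 1-2·0.004 = 0.992 and volume (0.992)^343 ≈ 0.06361, so the shell holds 0.936393 of the volume.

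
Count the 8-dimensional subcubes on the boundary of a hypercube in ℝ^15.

An n-cube has C(n,k)·2^(n-k) k-faces. Here C(15,8)·2^7 = 6435·128 = 823680.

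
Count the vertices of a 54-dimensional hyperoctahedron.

An n-cross-polytope has 2n vertices; here n = 54, giving 108.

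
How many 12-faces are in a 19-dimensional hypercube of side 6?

Number of 12-faces = C(19,12) · 2^(19-12) = 50388 · 128 = 6449664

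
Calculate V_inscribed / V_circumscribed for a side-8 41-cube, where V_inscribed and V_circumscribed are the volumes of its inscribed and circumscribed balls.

V_in / V_out = (r_in/r_out)^41 = (1/√41)^41 = 41^(-41/2) ≈ 8.66824e-34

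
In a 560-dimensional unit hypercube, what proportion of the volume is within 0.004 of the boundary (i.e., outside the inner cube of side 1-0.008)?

The inner cube has side 1-2·0.004 = 0.992 and volume (0.992)^560 ≈ 0.01113, so the shell holds 0.988869 of the volume.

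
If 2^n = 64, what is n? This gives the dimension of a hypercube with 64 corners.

2^n = 64 ⇒ n = log_2(64) = 6.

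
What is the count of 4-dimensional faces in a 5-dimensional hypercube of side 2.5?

An n-cube has C(n,k)·2^(n-k) k-faces. Here C(5,4)·2^1 = 5·2 = 10.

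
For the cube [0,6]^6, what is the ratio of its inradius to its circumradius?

r_in / r_out = (6/2) / (6√6/2) = 1/√6 ≈ 0.408248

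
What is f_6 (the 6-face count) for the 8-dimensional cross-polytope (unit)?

f_6(8-orthoplex) = 2^7 · (8 choose 7) = 1024.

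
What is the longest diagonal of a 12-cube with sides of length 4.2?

The space diagonal of an n-cube of side s is s√n. Here 4.2·√12 ≈ 14.5492.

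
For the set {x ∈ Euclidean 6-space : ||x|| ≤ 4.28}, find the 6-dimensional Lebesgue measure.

V_6(4.28) = π^(6/2) · (4.28)^6 / Γ(6/2 + 1) ≈ 31765.9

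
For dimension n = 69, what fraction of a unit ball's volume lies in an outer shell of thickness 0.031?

1 - (1-0.031)^69 ≈ 0.886148 ≈ 88.61%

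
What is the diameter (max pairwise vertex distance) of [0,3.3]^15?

||(3.3,3.3,...,3.3)|| = √(15)·3.3 ≈ 12.7808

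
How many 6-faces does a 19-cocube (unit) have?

Number of 6-faces = 2^(6+1) · C(19,6+1) = 128 · 50388 = 6449664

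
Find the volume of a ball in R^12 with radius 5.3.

V_12(5.3) = π^(12/2) · (5.3)^12 / Γ(12/2 + 1) ≈ 6.5596e+08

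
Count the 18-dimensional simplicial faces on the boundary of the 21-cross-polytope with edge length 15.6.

An n-cross-polytope has 2^(k+1)·C(n,k+1) k-faces. Here 2^19·C(21,19) = 524288·210 = 110100480.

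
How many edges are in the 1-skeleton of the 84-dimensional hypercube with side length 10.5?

Number of 1-faces = C(84,1)·2^(84-1) = 84·9671406556917033397649408 = 812398150781030805402550272.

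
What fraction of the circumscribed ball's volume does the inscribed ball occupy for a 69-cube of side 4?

Volume scales as r^n, and r_in/r_out = 1/√69, giving (1/√69)^69 ≈ 3.62833e-64.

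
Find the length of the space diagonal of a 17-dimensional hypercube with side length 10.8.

||(10.8,10.8,...,10.8)|| = √(17)·10.8 ≈ 44.5295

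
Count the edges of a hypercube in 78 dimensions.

Number of 1-faces = C(78,1)·2^(78-1) = 78·151115727451828646838272 = 11787026741242634453385216.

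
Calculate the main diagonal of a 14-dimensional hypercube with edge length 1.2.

d = √(1.2² + 1.2² + ... + 1.2²) [14 terms] = √(14·1.2²) = 1.2√14 ≈ 4.48999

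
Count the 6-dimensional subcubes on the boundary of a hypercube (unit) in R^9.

f_6(9-cube) = (9 choose 6) · 2^3 = 672.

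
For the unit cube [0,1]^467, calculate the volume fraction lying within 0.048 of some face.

The inner cube has side 1-2·0.048 = 0.904 and volume (0.904)^467 ≈ 3.394e-21, so the shell holds 1 - 3.394e-21 of the volume.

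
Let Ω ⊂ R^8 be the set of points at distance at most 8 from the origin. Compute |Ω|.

Volume = π^{8/2}·(8)^8/Γ(5) = 2097152·π^4/3 ≈ 6.80939e+07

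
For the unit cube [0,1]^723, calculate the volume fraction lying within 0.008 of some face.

The inner cube has side 1-2·0.008 = 0.984 and volume (0.984)^723 ≈ 8.619e-06, so the shell holds 0.999991 of the volume.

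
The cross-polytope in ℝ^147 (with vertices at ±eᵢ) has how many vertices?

Number of vertices = 2n = 294.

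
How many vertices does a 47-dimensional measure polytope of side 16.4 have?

The 47-cube has 2^47 = 140737488355328 vertices.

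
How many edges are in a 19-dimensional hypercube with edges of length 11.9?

Number of 1-faces = C(19,1) · 2^(19-1) = 19 · 262144 = 4980736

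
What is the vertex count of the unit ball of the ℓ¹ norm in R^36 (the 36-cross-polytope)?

An n-cross-polytope has 2n vertices; here n = 36, giving 72.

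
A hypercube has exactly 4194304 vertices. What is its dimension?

2^n = 4194304 ⇒ n = log_2(4194304) = 22.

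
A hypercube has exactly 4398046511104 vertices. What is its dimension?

n = log_2(4398046511104) = 42.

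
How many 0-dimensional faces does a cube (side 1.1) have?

An n-cube has C(n,k)·2^(n-k) k-faces. Here C(3,0)·2^3 = 1·8 = 8.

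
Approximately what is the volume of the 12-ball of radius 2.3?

The n-ball volume is π^(n/2)·r^n/Γ(n/2+1). With n=12, r=2.3: V ≈ 29261.8.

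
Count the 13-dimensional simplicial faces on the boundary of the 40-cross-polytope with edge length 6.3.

Each 13-face is the convex hull of 14 vertices, one chosen as ±e_i from each of 14 distinct axes: 2^14·C(40,14) = 380222338498560.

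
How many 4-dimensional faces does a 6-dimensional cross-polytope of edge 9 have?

Each 4-face is the convex hull of 5 vertices, one chosen as ±e_i from each of 5 distinct axes: 2^5·C(6,5) = 192.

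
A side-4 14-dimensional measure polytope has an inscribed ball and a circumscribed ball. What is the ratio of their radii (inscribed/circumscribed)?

r_in = 4/2 (half the side); r_out = 4√14/2 (half the diagonal). Ratio = 1/√14 ≈ 0.267261.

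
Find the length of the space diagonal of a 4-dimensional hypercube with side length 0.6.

The space diagonal of an n-cube of side s is s√n. Here 0.6·√4 = 1.2.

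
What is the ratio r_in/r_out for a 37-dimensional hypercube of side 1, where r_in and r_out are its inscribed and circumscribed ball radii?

r_in / r_out = (1/2) / (1√37/2) = 1/√37 ≈ 0.164399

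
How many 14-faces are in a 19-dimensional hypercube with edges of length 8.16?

Choose 14 of 19 axes to span the face (C(19,14) = 11628 ways), then fix each of the remaining 5 coordinates at one of its two extreme values (2^5 = 32 ways): 11628·32 = 372096.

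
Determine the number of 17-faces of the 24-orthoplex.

Each 17-face is the convex hull of 18 vertices, one chosen as ±e_i from each of 18 distinct axes: 2^18·C(24,18) = 35283533824.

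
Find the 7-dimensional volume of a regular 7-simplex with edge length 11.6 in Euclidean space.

Volume = 11.6^7 · √(8/2^7) / 7! ≈ 1401.89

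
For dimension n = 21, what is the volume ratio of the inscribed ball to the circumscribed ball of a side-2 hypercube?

The radii are 2/2 and 2√21/2, so the volume ratio is (1/√21)^21 = 21^{-21/2} ≈ 1.30827e-14.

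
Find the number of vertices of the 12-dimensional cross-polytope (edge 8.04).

An n-cross-polytope has 2n vertices; here n = 12, giving 24.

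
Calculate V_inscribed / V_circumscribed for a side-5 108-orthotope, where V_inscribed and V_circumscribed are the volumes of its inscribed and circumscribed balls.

Volume scales as r^n, and r_in/r_out = 1/√108, giving (1/√108)^108 ≈ 1.56717e-110.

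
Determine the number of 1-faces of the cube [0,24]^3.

Number of 1-faces = C(3,1) · 2^(3-1) = 3 · 4 = 12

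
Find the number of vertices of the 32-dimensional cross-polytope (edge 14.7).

Number of vertices = 2n = 64.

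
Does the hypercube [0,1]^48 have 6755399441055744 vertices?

False. The 48-cube has 2^48 = 281474976710656 vertices.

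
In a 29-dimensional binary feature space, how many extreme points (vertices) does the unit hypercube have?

An n-cube has 2^n vertices; for n = 29 that is 2^29 = 536870912.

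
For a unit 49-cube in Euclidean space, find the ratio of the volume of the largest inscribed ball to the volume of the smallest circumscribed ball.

Volume scales as r^n, and r_in/r_out = 1/√49, giving (1/√49)^49 ≈ 3.89221e-42.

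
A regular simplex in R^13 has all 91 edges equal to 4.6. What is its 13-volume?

Volume = 4.6^13 · √(14/2^13) / 13! ≈ 0.0027412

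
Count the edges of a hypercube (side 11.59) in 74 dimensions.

The 74-cube has n·2^(n-1) = 74·2^73 = 74·9444732965739290427392 = 698910239464707491627008 edges.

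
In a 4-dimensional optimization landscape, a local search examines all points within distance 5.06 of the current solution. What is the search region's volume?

The n-ball volume is π^(n/2)·r^n/Γ(n/2+1). With n=4, r=5.06: V ≈ 3234.98.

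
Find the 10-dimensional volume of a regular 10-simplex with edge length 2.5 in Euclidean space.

For a regular n-simplex with edge a, V = (a^n / n!)·√((n+1)/2^n). With a=2.5, n=10: V ≈ 0.000272385.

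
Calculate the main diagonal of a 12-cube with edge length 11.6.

||(11.6,11.6,...,11.6)|| = √(12)·11.6 ≈ 40.1836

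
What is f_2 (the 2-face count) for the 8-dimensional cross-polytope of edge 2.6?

An n-cross-polytope has 2^(k+1)·C(n,k+1) k-faces. Here 2^3·C(8,3) = 8·56 = 448.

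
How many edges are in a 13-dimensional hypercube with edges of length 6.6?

f_1(13-cube) = (13 choose 1) · 2^12 = 53248.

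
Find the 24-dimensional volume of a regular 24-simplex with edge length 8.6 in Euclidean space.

Volume = 8.6^24 · √(25/2^24) / 24! ≈ 5.27069e-05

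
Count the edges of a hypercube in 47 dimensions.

Each of the 2^47 = 140737488355328 vertices has degree 47; total edges = 47·2^47/2 = 3307330976350208.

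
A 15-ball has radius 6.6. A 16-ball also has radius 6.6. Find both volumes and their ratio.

V_15(6.6) ≈ 7.49185e+11. V_16(6.6) ≈ 3.05057e+12. Ratio V_15/V_16 ≈ 0.2456.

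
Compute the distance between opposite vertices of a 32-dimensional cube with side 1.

Diagonal = √32 · 1 ≈ 5.65685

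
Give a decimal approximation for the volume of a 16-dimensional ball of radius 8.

V = 2199023255552·π^8/315 ≈ 6.62397e+13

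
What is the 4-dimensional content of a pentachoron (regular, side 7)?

V = (7^4 / 4!) · √((4+1) / 2^4) ≈ 55.925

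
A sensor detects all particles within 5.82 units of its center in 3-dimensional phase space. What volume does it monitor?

The n-ball volume is π^(n/2)·r^n/Γ(n/2+1). With n=3, r=5.82: V ≈ 825.767.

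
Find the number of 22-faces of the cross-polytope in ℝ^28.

An n-cross-polytope has 2^(k+1)·C(n,k+1) k-faces. Here 2^23·C(28,23) = 8388608·98280 = 824432394240.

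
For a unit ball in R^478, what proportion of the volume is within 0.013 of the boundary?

Shell fraction = 1 - (1-0.013)^478 ≈ 0.998079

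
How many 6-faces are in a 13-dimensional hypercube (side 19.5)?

An n-cube has C(n,k)·2^(n-k) k-faces. Here C(13,6)·2^7 = 1716·128 = 219648.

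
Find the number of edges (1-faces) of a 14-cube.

f_1(14-cube) = (14 choose 1) · 2^13 = 114688.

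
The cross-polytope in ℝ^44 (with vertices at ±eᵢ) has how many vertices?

An n-cross-polytope has 2n vertices; here n = 44, giving 88.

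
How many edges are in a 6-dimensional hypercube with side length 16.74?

f_1(6-cube) = (6 choose 1) · 2^5 = 192.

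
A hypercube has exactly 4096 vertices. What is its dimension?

n = log_2(4096) = 12.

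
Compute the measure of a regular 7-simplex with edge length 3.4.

For a regular n-simplex with edge a, V = (a^n / n!)·√((n+1)/2^n). With a=3.4, n=7: V ≈ 0.260532.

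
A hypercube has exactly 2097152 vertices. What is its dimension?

2^n = 2097152 ⇒ n = log_2(2097152) = 21.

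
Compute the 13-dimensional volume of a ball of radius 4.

The n-ball volume is π^(n/2)·r^n/Γ(n/2+1). With n=13, r=4: V = 8589934592·π^6/135135 ≈ 6.11113e+07.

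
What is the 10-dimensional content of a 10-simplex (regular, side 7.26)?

For a regular n-simplex with edge a, V = (a^n / n!)·√((n+1)/2^n). With a=7.26, n=10: V ≈ 11.6185.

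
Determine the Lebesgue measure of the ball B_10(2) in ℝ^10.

V_10(2) = π^(10/2) · (2)^10 / Γ(10/2 + 1) = 128·π^5/15 ≈ 2611.37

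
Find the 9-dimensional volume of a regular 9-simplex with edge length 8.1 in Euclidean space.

For a regular n-simplex with edge a, V = (a^n / n!)·√((n+1)/2^n). With a=8.1, n=9: V ≈ 57.8052.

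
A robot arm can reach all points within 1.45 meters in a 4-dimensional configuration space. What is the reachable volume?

V_4(1.45) = π^(4/2) · (1.45)^4 / Γ(4/2 + 1) ≈ 21.8143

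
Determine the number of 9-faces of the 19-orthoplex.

An n-cross-polytope has 2^(k+1)·C(n,k+1) k-faces. Here 2^10·C(19,10) = 1024·92378 = 94595072.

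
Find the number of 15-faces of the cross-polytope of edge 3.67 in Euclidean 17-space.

f_15(17-orthoplex) = 2^16 · (17 choose 16) = 1114112.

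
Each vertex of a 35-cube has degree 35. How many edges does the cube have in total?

Number of 1-faces = C(35,1)·2^(35-1) = 35·17179869184 = 601295421440.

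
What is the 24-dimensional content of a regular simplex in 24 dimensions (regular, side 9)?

V_24 = √(25) · 9^24 / (24! · 2^(24/2)) ≈ 0.000156937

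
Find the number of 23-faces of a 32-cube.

Choose 23 of 32 axes to span the face (C(32,23) = 28048800 ways), then fix each of the remaining 9 coordinates at one of its two extreme values (2^9 = 512 ways): 28048800·512 = 14360985600.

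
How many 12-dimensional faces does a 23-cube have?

Choose 12 of 23 axes to span the face (C(23,12) = 1352078 ways), then fix each of the remaining 11 coordinates at one of its two extreme values (2^11 = 2048 ways): 1352078·2048 = 2769055744.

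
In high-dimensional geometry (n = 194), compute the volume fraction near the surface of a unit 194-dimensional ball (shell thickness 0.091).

1 - (1-0.091)^194 ≈ 0.9999999909 ≈ 99.999999%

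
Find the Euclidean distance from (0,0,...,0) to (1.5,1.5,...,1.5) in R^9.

The space diagonal of an n-cube of side s is s√n. Here 1.5·√9 = 4.5.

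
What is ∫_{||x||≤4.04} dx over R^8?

The n-ball volume is π^(n/2)·r^n/Γ(n/2+1). With n=8, r=4.04: V ≈ 288031.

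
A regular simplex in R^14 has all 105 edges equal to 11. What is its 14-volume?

V = (11^14 / 14!) · √((14+1) / 2^14) ≈ 131.803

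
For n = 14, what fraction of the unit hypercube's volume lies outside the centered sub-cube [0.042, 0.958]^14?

1 - (1 - 2·0.042)^14 = 1 - 0.916^14 ≈ 0.707223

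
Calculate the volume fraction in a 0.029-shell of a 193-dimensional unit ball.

1 - (1-0.029)^193 ≈ 0.996586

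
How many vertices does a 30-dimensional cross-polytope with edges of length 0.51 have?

The vertices are ±e_1, ..., ±e_30, so there are 2·30 = 60.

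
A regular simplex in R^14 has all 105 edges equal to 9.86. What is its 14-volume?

V_14 = √(15) · 9.86^14 / (14! · 2^(14/2)) ≈ 28.4908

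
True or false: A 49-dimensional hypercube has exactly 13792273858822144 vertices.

False. The 49-cube has 2^49 = 562949953421312 vertices.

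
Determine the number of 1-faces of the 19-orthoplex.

Each 1-face is the convex hull of 2 vertices, one chosen as ±e_i from each of 2 distinct axes: 2^2·C(19,2) = 684.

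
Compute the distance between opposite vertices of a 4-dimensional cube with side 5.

||(5,5,...,5)|| = √(4)·5 = 10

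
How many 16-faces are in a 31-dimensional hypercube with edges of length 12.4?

An n-cube has C(n,k)·2^(n-k) k-faces. Here C(31,16)·2^15 = 300540195·32768 = 9848101109760.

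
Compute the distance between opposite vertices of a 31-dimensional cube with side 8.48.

d = √(8.48² + 8.48² + ... + 8.48²) [31 terms] = √(31·8.48²) = 8.48√31 ≈ 47.2146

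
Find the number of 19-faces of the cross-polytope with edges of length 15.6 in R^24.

An n-cross-polytope has 2^(k+1)·C(n,k+1) k-faces. Here 2^20·C(24,20) = 1048576·10626 = 11142168576.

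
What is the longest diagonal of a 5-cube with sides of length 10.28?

d = √(10.28² + 10.28² + ... + 10.28²) [5 terms] = √(5·10.28²) = 10.28√5 ≈ 22.9868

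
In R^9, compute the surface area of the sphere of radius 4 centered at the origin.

The surface area of an n-ball is 2π^(n/2) r^(n-1) / Γ(n/2). For n=9, r=4: 2097152·π^4/105 ≈ 1.94554e+06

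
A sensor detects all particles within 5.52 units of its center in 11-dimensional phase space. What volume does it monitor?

V_11(5.52) = π^(11/2) · (5.52)^11 / Γ(11/2 + 1) ≈ 2.73171e+08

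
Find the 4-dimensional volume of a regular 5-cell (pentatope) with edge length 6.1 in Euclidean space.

Volume = 6.1^4 · √(5/2^4) / 4! ≈ 32.2503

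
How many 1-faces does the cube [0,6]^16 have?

Each of the 2^16 = 65536 vertices has degree 16; total edges = 16·2^16/2 = 524288.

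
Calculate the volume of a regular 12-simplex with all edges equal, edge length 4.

V = (4^12 / 12!) · √((12+1) / 2^12) ≈ 0.00197322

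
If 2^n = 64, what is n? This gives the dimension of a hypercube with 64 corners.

The n-cube has 2^n vertices, and 64 = 2^6, so n = 6.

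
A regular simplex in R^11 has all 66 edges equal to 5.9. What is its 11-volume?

V = (5.9^11 / 11!) · √((11+1) / 2^11) ≈ 0.578285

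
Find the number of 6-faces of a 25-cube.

An n-cube has C(n,k)·2^(n-k) k-faces. Here C(25,6)·2^19 = 177100·524288 = 92851404800.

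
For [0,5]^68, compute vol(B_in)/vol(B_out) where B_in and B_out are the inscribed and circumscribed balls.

The radii are 5/2 and 5√68/2, so the volume ratio is (1/√68)^68 = 68^{-68/2} ≈ 4.95105e-63.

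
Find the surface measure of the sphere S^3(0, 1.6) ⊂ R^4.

The surface area of an n-ball is 2π^(n/2) r^(n-1) / Γ(n/2). For n=4, r=1.6: 80.8518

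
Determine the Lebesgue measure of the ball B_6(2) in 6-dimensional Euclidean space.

V_6(2) = π^(6/2) · (2)^6 / Γ(6/2 + 1) = 32·π^3/3 ≈ 330.734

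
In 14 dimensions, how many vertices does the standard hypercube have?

An n-cube has 2^n vertices; for n = 14 that is 2^14 = 16384.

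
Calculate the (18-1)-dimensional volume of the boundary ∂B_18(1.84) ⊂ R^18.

S_18(1.84) = 2·π^(18/2)·(1.84)^17 / Γ(18/2) ≈ 46963.6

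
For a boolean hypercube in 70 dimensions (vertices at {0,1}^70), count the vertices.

An n-cube has 2^n vertices; for n = 70 that is 2^70 = 1180591620717411303424.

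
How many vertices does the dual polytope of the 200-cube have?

Number of vertices = 2n = 400.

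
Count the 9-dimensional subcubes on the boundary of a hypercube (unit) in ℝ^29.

An n-cube has C(n,k)·2^(n-k) k-faces. Here C(29,9)·2^20 = 10015005·1048576 = 10501493882880.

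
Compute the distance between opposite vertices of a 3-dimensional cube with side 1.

The space diagonal of an n-cube of side s is s√n. Here 1·√3 ≈ 1.73205.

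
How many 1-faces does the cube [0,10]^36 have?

Each of the 2^36 = 68719476736 vertices has degree 36; total edges = 36·2^36/2 = 1236950581248.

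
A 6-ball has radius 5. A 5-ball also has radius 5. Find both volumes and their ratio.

V_6(5) ≈ 80745.5. V_5(5) ≈ 16449.3. Ratio V_6/V_5 ≈ 4.909.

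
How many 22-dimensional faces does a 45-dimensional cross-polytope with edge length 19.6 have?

Number of 22-faces = 2^(22+1) · C(45,22+1) = 8388608 · 4116715363800 = 34533511434495590400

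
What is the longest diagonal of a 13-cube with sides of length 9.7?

The space diagonal of an n-cube of side s is s√n. Here 9.7·√13 ≈ 34.9738.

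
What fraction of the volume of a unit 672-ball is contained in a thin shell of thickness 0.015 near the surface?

1 - (1-0.015)^672 ≈ 0.999961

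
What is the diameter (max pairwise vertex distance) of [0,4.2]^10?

Diagonal = √10 · 4.2 ≈ 13.2816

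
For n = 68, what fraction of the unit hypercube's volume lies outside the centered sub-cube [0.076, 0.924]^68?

Shell fraction = 1 - (1-0.152)^68 ≈ 0.999986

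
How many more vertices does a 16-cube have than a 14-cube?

The 16-cube has 2^16 = 65536 vertices. The 14-cube has 2^14 = 16384 vertices. Difference: 65536 - 16384 = 49152.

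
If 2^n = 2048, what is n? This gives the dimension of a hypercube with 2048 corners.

n = log_2(2048) = 11.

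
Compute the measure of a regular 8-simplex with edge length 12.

Volume = 12^8 · √(9/2^8) / 8! ≈ 1999.54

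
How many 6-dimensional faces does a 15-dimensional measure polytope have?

Choose 6 of 15 axes to span the face (C(15,6) = 5005 ways), then fix each of the remaining 9 coordinates at one of its two extreme values (2^9 = 512 ways): 5005·512 = 2562560.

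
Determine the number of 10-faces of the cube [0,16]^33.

f_10(33-cube) = (33 choose 10) · 2^23 = 776458280632320.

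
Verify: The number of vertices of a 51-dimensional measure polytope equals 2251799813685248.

True. The 51-cube has 2^51 = 2251799813685248 vertices.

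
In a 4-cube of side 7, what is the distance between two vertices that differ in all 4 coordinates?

Diagonal = √4 · 7 = 14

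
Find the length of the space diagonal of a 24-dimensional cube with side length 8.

Diagonal = √24 · 8 ≈ 39.1918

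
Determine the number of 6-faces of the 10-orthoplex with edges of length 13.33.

An n-cross-polytope has 2^(k+1)·C(n,k+1) k-faces. Here 2^7·C(10,7) = 128·120 = 15360.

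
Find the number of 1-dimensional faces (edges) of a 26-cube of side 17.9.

An n-cube has n·2^(n-1) edges. With n = 26: 26·33554432 = 872415232.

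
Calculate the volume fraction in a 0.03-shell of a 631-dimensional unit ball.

V(inner)/V(outer) = ((1-0.03)/1)^631 ≈ 4.497e-09, so the shell fraction is 0.9999999955.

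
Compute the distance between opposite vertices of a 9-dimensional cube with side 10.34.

||(10.34,10.34,...,10.34)|| = √(9)·10.34 = 31.02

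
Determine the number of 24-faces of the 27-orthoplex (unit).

Number of 24-faces = 2^(24+1) · C(27,24+1) = 33554432 · 351 = 11777605632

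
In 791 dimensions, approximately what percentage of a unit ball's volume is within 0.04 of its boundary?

1 - (1-0.04)^791 ≈ 1 - 9.474e-15 ≈ (100 - 9.44e-13)%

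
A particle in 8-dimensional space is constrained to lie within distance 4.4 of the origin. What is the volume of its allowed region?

Volume = π^{8/2}·(4.4)^8/Γ(5) ≈ 570177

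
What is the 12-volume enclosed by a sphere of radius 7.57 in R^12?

Volume = π^{12/2}·(7.57)^12/Γ(7) ≈ 4.72843e+10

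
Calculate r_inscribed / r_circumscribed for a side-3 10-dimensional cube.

Ratio = (s/2)/(s√10/2) = 10^(-1/2) ≈ 0.316228.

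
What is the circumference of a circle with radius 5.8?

S_2(5.8) = 2·π^(2/2)·(5.8)^1 / Γ(2/2) = 2πr = 2π·5.8 ≈ 36.4425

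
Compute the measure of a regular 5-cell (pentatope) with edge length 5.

V = (5^4 / 4!) · √((4+1) / 2^4) ≈ 14.5577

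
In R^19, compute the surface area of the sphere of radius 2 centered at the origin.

|∂B_19(2)| = 268435456·π^9/34459425 ≈ 232210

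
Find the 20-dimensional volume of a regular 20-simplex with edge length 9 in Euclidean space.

Volume = 9^20 · √(21/2^20) / 20! ≈ 0.0223633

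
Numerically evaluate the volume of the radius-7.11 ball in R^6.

V_6(7.11) = π^(6/2) · (7.11)^6 / Γ(6/2 + 1) ≈ 667599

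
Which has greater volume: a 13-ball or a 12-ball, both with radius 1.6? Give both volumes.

V_13(1.6) ≈ 410.111. V_12(1.6) ≈ 375.843. The 13-ball is larger.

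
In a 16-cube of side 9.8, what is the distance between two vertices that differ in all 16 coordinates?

Diagonal = √16 · 9.8 = 39.2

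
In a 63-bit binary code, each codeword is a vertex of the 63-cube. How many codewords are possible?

The 63-cube has 2^63 = 9223372036854775808 vertices.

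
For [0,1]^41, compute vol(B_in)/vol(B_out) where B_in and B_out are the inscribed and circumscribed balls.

Volume scales as r^n, and r_in/r_out = 1/√41, giving (1/√41)^41 ≈ 8.66824e-34.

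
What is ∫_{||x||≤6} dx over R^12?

The n-ball volume is π^(n/2)·r^n/Γ(n/2+1). With n=12, r=6: V = 15116544·π^6/5 ≈ 2.90658e+09.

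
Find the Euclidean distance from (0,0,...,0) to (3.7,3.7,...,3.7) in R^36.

The space diagonal of an n-cube of side s is s√n. Here 3.7·√36 = 22.2.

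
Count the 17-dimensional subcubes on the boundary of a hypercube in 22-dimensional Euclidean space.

An n-cube has C(n,k)·2^(n-k) k-faces. Here C(22,17)·2^5 = 26334·32 = 842688.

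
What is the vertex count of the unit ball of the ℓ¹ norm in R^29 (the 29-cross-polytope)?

An n-cross-polytope has 2n vertices; here n = 29, giving 58.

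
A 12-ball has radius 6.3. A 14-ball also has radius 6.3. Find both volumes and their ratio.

V_12(6.3) ≈ 5.21979e+09. V_14(6.3) ≈ 9.29793e+10. Ratio V_12/V_14 ≈ 0.05614.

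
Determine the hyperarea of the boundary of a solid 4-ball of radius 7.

The surface area of an n-ball is 2π^(n/2) r^(n-1) / Γ(n/2). For n=4, r=7: 686·π^2 ≈ 6770.55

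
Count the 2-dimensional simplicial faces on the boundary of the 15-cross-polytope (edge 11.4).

f_2(15-orthoplex) = 2^3 · (15 choose 3) = 3640.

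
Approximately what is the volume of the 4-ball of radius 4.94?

V_4(4.94) = π^(4/2) · (4.94)^4 / Γ(4/2 + 1) ≈ 2938.85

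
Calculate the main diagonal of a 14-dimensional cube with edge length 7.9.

||(7.9,7.9,...,7.9)|| = √(14)·7.9 ≈ 29.5591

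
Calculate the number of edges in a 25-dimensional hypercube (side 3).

Each of the 2^25 = 33554432 vertices has degree 25; total edges = 25·2^25/2 = 419430400.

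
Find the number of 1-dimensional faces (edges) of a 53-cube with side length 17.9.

Each of the 2^53 = 9007199254740992 vertices has degree 53; total edges = 53·2^53/2 = 238690780250636288.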